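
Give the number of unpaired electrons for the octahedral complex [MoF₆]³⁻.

3

Each F⁻ contributes -1; 6 × (-1) = -6. With overall charge -3, Mo is in the +3 oxidation state.
Mo³⁺: group 6, so d-count = 6 − 3 = 3.
Configuration: t2g^3 e_g^0, giving 3 unpaired electrons.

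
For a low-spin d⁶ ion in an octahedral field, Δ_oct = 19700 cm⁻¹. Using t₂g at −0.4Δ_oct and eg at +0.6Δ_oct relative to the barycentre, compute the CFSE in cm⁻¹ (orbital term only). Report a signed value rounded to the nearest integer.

The d⁶ electrons fill as t₂g⁶ eg⁰.
The orbital stabilization is -2.4Δ_oct = -2.4 × 19700 = -47280 cm⁻¹.

-47280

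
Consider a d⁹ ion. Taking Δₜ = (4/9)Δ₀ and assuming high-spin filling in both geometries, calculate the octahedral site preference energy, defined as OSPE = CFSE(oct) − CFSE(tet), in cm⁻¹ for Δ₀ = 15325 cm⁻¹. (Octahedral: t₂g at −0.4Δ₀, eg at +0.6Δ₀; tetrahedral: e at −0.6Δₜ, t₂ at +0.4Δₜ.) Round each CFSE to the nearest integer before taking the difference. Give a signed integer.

-6471

Octahedral (high-spin): t₂g⁶ eg³, CFSE = 6(−0.4) + 3(+0.6) = -0.6Δ₀ = -0.6 × 15325 = -9195 cm⁻¹.
In a tetrahedral site the filling is e⁴ t₂⁵: CFSE(tet) = -0.4Δₜ = -0.4 × (4/9)(15325) = -2724 cm⁻¹.
Subtracting, OSPE = -9195 − (-2724) = -6471 cm⁻¹.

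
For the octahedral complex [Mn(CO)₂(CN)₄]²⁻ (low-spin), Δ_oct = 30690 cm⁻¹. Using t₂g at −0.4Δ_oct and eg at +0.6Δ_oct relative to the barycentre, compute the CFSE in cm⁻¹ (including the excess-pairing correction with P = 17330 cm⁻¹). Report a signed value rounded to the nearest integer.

Ligand charges: 2×(+0) from CO and 4×(-1) from CN⁻ sum to -4; with overall charge -2, Mn is +2.
Mn²⁺: group 7, so d-count = 7 − 2 = 5.
Electron filling gives t₂g⁵ eg⁰.
CFSE(orbital) = 5×(-0.4Δ_oct) + 0×(0.6Δ_oct) = -2.0Δ_oct; with Δ_oct = 30690 cm⁻¹ that is -61380 cm⁻¹.
Relative to high-spin t₂g³ eg² (0 paired), the low-spin configuration has 2 additional pairs, contributing +2 × 17330 = +34660 cm⁻¹.
Overall CFSE = -61380 + 34660 = -26720 cm⁻¹.

-26720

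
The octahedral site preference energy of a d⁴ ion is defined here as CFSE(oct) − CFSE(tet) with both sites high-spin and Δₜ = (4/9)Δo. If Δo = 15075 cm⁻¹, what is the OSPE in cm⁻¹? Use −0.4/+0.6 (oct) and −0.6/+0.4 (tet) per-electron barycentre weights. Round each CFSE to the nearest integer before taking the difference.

-6365

In an octahedral site d⁴ (HS) is t₂g³ eg¹, giving CFSE(oct) = -0.6Δo = -9045 cm⁻¹.
Tetrahedral e² t₂² gives -0.4Δₜ = -0.4 × (4/9) × 15075 = -2680 cm⁻¹.
Subtracting, OSPE = -9045 − (-2680) = -6365 cm⁻¹.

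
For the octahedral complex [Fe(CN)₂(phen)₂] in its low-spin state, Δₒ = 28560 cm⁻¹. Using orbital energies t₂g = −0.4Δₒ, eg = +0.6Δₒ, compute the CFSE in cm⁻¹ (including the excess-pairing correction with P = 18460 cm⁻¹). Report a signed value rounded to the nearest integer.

-31624

Ligand charges: 2×(-1) from CN⁻ and 2×(+0) from phen sum to -2; with overall charge +0, Fe is +2.
Group 8 minus oxidation state +2 gives a d⁶ configuration for Fe²⁺.
The d⁶ electrons fill as t₂g⁶ eg⁰.
The orbital stabilization is -2.4Δₒ = -2.4 × 28560 = -68544 cm⁻¹.
High-spin d⁶ would be t₂g⁴ eg² with 1 pair; low-spin has 3, so 2 excess pairs cost +2P = +36920 cm⁻¹.
Combining: -68544 + 36920 = -31624 cm⁻¹.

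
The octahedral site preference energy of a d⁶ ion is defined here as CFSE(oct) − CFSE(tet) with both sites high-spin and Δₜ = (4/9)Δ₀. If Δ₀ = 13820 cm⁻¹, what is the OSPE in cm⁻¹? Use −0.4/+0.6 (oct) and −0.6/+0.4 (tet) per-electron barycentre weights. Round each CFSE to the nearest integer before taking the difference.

-1843

Octahedral high-spin t₂g⁴ eg²: CFSE = -0.4 × 13820 = -5528 cm⁻¹.
In a tetrahedral site the filling is e³ t₂³: CFSE(tet) = -0.6Δₜ = -0.6 × (4/9)(13820) = -3685 cm⁻¹.
Subtracting, OSPE = -5528 − (-3685) = -1843 cm⁻¹.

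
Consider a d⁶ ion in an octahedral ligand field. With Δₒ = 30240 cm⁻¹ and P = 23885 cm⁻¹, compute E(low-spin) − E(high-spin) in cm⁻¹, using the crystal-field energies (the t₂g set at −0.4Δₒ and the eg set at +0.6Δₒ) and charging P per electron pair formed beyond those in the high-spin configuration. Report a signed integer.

High-spin: t₂g⁴ eg², CFSE = -0.4Δₒ = -12096 cm⁻¹.
For low-spin the configuration is t₂g⁶ eg⁰: orbital energy -2.4 × 30240 = -72576 cm⁻¹, and 2 additional pairs relative to high-spin add 47770 cm⁻¹, giving -24806 cm⁻¹.
Thus E(LS) − E(HS) = -12710 cm⁻¹.

-12710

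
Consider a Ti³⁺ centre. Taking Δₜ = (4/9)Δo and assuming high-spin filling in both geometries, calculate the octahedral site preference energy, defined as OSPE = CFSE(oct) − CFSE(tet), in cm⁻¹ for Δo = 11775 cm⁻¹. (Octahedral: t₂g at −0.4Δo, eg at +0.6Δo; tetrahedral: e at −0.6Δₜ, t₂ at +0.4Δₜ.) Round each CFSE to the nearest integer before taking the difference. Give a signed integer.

Ti³⁺: group 4, so d-count = 4 − 3 = 1.
In an octahedral site d¹ (HS) is t₂g¹ eg⁰, giving CFSE(oct) = -0.4Δo = -4710 cm⁻¹.
Tetrahedral e¹ t₂⁰ gives -0.6Δₜ = -0.6 × (4/9) × 11775 = -3140 cm⁻¹.
OSPE = -4710 − (-3140) = -1570 cm⁻¹.

-1570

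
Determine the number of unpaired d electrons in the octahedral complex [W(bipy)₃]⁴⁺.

bipy is neutral, so the +4 overall charge sits on W: oxidation state +4.
W⁴⁺: group 6, so d-count = 6 − 4 = 2.
For octahedral d² the high- and low-spin configurations coincide.
Configuration: t₂g² eg⁰, giving 2 unpaired electrons.

2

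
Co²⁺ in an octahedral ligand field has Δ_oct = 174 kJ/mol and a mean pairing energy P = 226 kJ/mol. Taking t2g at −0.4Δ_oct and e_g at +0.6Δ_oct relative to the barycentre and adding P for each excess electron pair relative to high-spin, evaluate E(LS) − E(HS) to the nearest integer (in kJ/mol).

Co sits in group 9; removing 2 electrons leaves Co²⁺ with 9 − 2 = 7 d electrons.
High-spin: t2g^5 e_g^2, CFSE = -0.8Δ_oct = -139 kJ/mol.
For low-spin the configuration is t2g^6 e_g^1: orbital energy -1.8 × 174 = -313 kJ/mol, and 1 additional pair relative to high-spin adds 226 kJ/mol, giving -87 kJ/mol.
The difference is -87 − (-139) = 52 kJ/mol, so high-spin lies lower.

52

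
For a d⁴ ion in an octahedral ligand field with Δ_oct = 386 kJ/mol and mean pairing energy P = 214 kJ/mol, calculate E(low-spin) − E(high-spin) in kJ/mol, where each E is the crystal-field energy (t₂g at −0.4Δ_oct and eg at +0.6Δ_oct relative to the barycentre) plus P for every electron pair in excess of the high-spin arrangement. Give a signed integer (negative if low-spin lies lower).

In the high-spin limit (t₂g³ eg¹) the orbital term is -0.6Δ_oct = -232 kJ/mol, with no excess pairing.
For low-spin the configuration is t₂g⁴ eg⁰: orbital energy -1.6 × 386 = -618 kJ/mol, and 1 additional pair relative to high-spin adds 214 kJ/mol, giving -404 kJ/mol.
The difference is -404 − (-232) = -172 kJ/mol, so low-spin lies lower.

-172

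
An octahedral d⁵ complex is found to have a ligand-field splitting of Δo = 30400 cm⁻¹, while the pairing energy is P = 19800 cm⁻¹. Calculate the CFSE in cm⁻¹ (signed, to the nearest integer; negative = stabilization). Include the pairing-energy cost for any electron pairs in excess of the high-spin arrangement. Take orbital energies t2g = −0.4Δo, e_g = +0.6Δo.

-21200

With Δo > P the complex is low-spin.
Configuration: t2g^5 e_g^0.
Orbital CFSE = -2.0Δo = -2.0 × 30400 = -60800 cm⁻¹.
Excess pairs vs high-spin: 2 − 0 = 2; pairing cost = +39600 cm⁻¹.
Net CFSE = -60800 + 39600 = -21200 cm⁻¹.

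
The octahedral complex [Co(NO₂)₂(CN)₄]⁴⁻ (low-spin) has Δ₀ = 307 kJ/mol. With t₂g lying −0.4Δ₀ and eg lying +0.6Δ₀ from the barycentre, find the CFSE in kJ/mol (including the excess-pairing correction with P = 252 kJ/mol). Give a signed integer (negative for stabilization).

Ligand charges: 2×(-1) from NO₂⁻ and 4×(-1) from CN⁻ sum to -6; with overall charge -4, Co is +2.
Co²⁺: group 9, so d-count = 9 − 2 = 7.
The d⁷ electrons fill as t₂g⁶ eg¹.
The orbital stabilization is -1.8Δ₀ = -1.8 × 307 = -553 kJ/mol.
High-spin d⁷ would be t₂g⁵ eg² with 2 pairs; low-spin has 3, so 1 excess pair costs +1P = +252 kJ/mol.
Net CFSE = -553 + 252 = -301 kJ/mol.

-301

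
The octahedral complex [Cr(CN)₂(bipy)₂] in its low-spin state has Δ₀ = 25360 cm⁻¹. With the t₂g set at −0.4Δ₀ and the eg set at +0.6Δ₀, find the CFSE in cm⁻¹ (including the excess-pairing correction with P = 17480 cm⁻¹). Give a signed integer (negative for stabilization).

Ligand charges: 2×(-1) from CN⁻ and 2×(+0) from bipy sum to -2; with overall charge +0, Cr is +2.
Group 6 minus oxidation state +2 gives a d⁴ configuration for Cr²⁺.
Electron filling gives t₂g⁴ eg⁰.
The orbital stabilization is -1.6Δ₀ = -1.6 × 25360 = -40576 cm⁻¹.
Pairing penalty: 1 pair vs 0 in the high-spin reference → 1 extra × P = 17480 cm⁻¹.
Net CFSE = -40576 + 17480 = -23096 cm⁻¹.

-23096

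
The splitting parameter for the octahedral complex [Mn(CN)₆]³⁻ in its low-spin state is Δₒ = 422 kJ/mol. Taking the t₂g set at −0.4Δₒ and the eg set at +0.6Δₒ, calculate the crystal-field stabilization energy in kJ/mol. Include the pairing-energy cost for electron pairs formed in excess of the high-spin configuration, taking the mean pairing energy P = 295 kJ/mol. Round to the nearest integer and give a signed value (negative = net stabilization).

Each CN⁻ contributes -1; 6 × (-1) = -6. With overall charge -3, Mn is in the +3 oxidation state.
Mn sits in group 7; removing 3 electrons leaves Mn³⁺ with 7 − 3 = 4 d electrons.
Electron filling gives t₂g⁴ eg⁰.
The orbital stabilization is -1.6Δₒ = -1.6 × 422 = -675 kJ/mol.
Pairing penalty: 1 pair vs 0 in the high-spin reference → 1 extra × P = 295 kJ/mol.
Net CFSE = -675 + 295 = -380 kJ/mol.

-380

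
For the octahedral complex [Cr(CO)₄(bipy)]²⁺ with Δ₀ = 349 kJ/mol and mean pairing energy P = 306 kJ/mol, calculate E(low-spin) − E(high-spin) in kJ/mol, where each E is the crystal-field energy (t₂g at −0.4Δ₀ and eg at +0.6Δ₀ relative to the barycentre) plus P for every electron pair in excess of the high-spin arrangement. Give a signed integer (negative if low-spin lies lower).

-43

Ligand charges: 4×(+0) from CO and 1×(+0) from bipy sum to +0; with overall charge +2, Cr is +2.
Cr sits in group 6; removing 2 electrons leaves Cr²⁺ with 6 − 2 = 4 d electrons.
High-spin d⁴ fills as t₂g³ eg¹ with CFSE 3(−0.4) + 1(+0.6) = -0.6Δ₀ = -209 kJ/mol.
Low-spin t₂g⁴ eg⁰ gives -1.6Δ₀ = -558 kJ/mol, but forming 1 extra pair costs 1P = 306 kJ/mol, so E(LS) = -558 + 306 = -252 kJ/mol.
The difference is -252 − (-209) = -43 kJ/mol, so low-spin lies lower.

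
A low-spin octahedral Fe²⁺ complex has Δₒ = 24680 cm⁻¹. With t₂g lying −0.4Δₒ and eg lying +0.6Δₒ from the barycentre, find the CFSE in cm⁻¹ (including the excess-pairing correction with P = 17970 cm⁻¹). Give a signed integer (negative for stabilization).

-23292

Fe²⁺: group 8, so d-count = 8 − 2 = 6.
The d⁶ electrons fill as t₂g⁶ eg⁰.
CFSE(orbital) = 6×(-0.4Δₒ) + 0×(0.6Δₒ) = -2.4Δₒ; with Δₒ = 24680 cm⁻¹ that is -59232 cm⁻¹.
Pairing penalty: 3 pairs vs 1 in the high-spin reference → 2 extra × P = 35940 cm⁻¹.
Overall CFSE = -59232 + 35940 = -23292 cm⁻¹.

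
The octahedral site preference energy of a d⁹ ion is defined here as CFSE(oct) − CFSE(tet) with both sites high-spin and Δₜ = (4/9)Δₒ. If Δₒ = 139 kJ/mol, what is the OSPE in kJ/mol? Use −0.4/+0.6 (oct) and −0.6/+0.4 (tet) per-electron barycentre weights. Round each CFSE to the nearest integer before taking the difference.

Octahedral high-spin t₂g⁶ eg³: CFSE = -0.6 × 139 = -83 kJ/mol.
In a tetrahedral site the filling is e⁴ t₂⁵: CFSE(tet) = -0.4Δₜ = -0.4 × (4/9)(139) = -25 kJ/mol.
OSPE = CFSE(oct) − CFSE(tet) = -83 − (-25) = -58 kJ/mol.

-58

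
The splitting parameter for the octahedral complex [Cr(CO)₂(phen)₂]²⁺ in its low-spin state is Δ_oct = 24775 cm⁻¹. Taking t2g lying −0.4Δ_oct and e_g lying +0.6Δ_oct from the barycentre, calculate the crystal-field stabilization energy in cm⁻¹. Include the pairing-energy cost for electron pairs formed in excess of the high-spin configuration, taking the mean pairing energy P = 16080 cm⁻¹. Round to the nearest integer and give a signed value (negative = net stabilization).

Ligand charges: 2×(+0) from CO and 2×(+0) from phen sum to +0; with overall charge +2, Cr is +2.
Cr is in group 6, so Cr²⁺ is d⁴ (6 − 2 = 4).
Configuration: t2g^4 e_g^0.
The orbital stabilization is -1.6Δ_oct = -1.6 × 24775 = -39640 cm⁻¹.
High-spin d⁴ would be t2g^3 e_g^1 with 0 pairs; low-spin has 1, so 1 excess pair costs +1P = +16080 cm⁻¹.
Overall CFSE = -39640 + 16080 = -23560 cm⁻¹.

-23560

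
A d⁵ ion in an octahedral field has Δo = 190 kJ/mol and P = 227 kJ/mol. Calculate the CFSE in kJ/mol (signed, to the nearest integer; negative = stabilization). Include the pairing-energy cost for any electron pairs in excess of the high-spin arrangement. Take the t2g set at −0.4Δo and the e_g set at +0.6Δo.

0

Δo < P, so pairing is avoided: the ground state is high-spin.
Filling d⁵ accordingly: t2g^3 e_g^2.
Orbital CFSE = 0.0Δo = 0.0 × 190 = 0 kJ/mol.
High-spin has no excess pairs, so no pairing correction applies.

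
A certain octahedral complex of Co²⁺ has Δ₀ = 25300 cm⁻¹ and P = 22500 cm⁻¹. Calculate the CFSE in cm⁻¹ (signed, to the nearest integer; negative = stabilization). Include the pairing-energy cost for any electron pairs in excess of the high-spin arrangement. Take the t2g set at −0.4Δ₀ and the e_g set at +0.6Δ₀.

-23040

Co²⁺: group 9, so d-count = 9 − 2 = 7.
Δ₀ > P, so pairing is preferred: the ground state is low-spin.
That gives t2g^6 e_g^1.
Orbital CFSE = -1.8Δ₀ = -1.8 × 25300 = -45540 cm⁻¹.
Excess pairs vs high-spin: 3 − 2 = 1; pairing cost = +22500 cm⁻¹.
Net CFSE = -45540 + 22500 = -23040 cm⁻¹.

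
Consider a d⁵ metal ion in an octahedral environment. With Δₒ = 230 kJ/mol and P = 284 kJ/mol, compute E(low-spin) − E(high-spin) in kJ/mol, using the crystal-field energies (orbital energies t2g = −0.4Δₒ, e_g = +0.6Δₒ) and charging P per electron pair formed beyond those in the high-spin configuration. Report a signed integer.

108

In the high-spin limit (t2g^3 e_g^2) the orbital term is 0.0Δₒ = 0 kJ/mol, with no excess pairing.
For low-spin the configuration is t2g^5 e_g^0: orbital energy -2.0 × 230 = -460 kJ/mol, and 2 additional pairs relative to high-spin add 568 kJ/mol, giving 108 kJ/mol.
E(LS) − E(HS) = 108 − (0) = 108 kJ/mol.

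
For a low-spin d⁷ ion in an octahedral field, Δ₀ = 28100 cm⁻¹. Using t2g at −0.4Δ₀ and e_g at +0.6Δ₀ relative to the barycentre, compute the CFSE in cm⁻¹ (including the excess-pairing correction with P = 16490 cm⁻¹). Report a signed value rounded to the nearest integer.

Configuration: t2g^6 e_g^1.
Orbital CFSE = 6(-0.4) + 1(0.6) = -1.8Δ₀ = -1.8 × 28100 = -50580 cm⁻¹.
Relative to high-spin t2g^5 e_g^2 (2 paired), the low-spin configuration has 1 additional pair, contributing +1 × 16490 = +16490 cm⁻¹.
Combining: -50580 + 16490 = -34090 cm⁻¹.

-34090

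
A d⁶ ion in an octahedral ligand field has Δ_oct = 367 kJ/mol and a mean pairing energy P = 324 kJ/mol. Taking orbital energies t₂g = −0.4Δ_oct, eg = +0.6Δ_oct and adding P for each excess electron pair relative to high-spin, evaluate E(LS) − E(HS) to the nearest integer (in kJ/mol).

High-spin d⁶ fills as t₂g⁴ eg² with CFSE 4(−0.4) + 2(+0.6) = -0.4Δ_oct = -147 kJ/mol.
Low-spin: t₂g⁶ eg⁰, orbital CFSE = -2.4Δ_oct = -881 kJ/mol; plus 2 excess pairs × P = +648 kJ/mol; total -233 kJ/mol.
E(LS) − E(HS) = -233 − (-147) = -86 kJ/mol.

-86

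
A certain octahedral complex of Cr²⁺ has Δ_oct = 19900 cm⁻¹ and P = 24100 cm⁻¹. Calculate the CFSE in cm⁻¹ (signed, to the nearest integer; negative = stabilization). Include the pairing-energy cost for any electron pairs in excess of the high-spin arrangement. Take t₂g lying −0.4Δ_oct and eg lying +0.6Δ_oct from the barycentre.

Cr sits in group 6; removing 2 electrons leaves Cr²⁺ with 6 − 2 = 4 d electrons.
Here Δ_oct < P (19900 < 24100), so the high-spin state is favoured.
Configuration: t₂g³ eg¹.
Orbital CFSE = -0.6Δ_oct = -0.6 × 19900 = -11940 cm⁻¹.
High-spin has no excess pairs, so no pairing correction applies.

-11940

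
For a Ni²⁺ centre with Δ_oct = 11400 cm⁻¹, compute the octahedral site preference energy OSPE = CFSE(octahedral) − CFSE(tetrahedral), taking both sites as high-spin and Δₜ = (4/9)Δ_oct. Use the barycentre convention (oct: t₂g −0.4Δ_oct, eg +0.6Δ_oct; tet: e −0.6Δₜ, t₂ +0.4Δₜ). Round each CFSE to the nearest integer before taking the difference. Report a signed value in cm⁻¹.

Ni sits in group 10; removing 2 electrons leaves Ni²⁺ with 10 − 2 = 8 d electrons.
Octahedral high-spin t2g^6 e_g^2: CFSE = -1.2 × 11400 = -13680 cm⁻¹.
Tetrahedral e^4 t2^4 gives -0.8Δₜ = -0.8 × (4/9) × 11400 = -4053 cm⁻¹.
Subtracting, OSPE = -13680 − (-4053) = -9627 cm⁻¹.

-9627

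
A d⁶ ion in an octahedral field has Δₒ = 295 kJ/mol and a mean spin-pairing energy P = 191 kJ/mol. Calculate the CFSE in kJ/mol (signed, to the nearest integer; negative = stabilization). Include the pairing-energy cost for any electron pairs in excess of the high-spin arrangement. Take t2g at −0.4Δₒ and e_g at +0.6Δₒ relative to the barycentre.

Since Δₒ = 295 kJ/mol > P = 191 kJ/mol, the complex adopts the low-spin configuration.
Filling d⁶ accordingly: t2g^6 e_g^0.
Orbital CFSE = -2.4Δₒ = -2.4 × 295 = -708 kJ/mol.
Excess pairs vs high-spin: 3 − 1 = 2; pairing cost = +382 kJ/mol.
Net CFSE = -708 + 382 = -326 kJ/mol.

-326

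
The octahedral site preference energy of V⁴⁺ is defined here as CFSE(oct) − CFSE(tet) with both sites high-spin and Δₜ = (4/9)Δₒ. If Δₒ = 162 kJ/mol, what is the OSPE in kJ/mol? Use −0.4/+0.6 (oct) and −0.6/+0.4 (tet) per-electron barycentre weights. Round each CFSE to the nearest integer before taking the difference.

V⁴⁺: group 5, so d-count = 5 − 4 = 1.
In an octahedral site d¹ (HS) is t₂g¹ eg⁰, giving CFSE(oct) = -0.4Δₒ = -65 kJ/mol.
In a tetrahedral site the filling is e¹ t₂⁰: CFSE(tet) = -0.6Δₜ = -0.6 × (4/9)(162) = -43 kJ/mol.
OSPE = -65 − (-43) = -22 kJ/mol.

-22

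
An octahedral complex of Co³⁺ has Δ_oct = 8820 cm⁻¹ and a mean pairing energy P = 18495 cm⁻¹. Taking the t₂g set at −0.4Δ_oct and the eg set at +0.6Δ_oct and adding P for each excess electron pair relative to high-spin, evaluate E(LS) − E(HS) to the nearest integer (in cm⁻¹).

19350

Group 9 minus oxidation state +3 gives a d⁶ configuration for Co³⁺.
High-spin: t₂g⁴ eg², CFSE = -0.4Δ_oct = -3528 cm⁻¹.
Low-spin: t₂g⁶ eg⁰, orbital CFSE = -2.4Δ_oct = -21168 cm⁻¹; plus 2 excess pairs × P = +36990 cm⁻¹; total 15822 cm⁻¹.
Thus E(LS) − E(HS) = 19350 cm⁻¹.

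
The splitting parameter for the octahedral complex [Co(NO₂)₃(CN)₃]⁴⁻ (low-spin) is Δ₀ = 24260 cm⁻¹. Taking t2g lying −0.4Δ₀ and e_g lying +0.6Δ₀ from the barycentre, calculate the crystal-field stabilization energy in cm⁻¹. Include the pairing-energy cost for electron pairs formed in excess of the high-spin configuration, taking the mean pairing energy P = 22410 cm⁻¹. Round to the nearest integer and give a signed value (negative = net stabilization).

-21258

Ligand charges: 3×(-1) from NO₂⁻ and 3×(-1) from CN⁻ sum to -6; with overall charge -4, Co is +2.
Co sits in group 9; removing 2 electrons leaves Co²⁺ with 9 − 2 = 7 d electrons.
Configuration: t2g^6 e_g^1.
Orbital CFSE = 6(-0.4) + 1(0.6) = -1.8Δ₀ = -1.8 × 24260 = -43668 cm⁻¹.
Relative to high-spin t2g^5 e_g^2 (2 paired), the low-spin configuration has 1 additional pair, contributing +1 × 22410 = +22410 cm⁻¹.
Overall CFSE = -43668 + 22410 = -21258 cm⁻¹.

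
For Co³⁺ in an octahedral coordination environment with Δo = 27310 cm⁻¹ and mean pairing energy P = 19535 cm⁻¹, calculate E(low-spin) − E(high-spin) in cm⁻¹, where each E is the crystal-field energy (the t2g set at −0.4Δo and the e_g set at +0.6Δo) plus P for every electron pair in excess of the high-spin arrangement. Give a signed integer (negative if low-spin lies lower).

Group 9 minus oxidation state +3 gives a d⁶ configuration for Co³⁺.
In the high-spin limit (t2g^4 e_g^2) the orbital term is -0.4Δo = -10924 cm⁻¹, with no excess pairing.
For low-spin the configuration is t2g^6 e_g^0: orbital energy -2.4 × 27310 = -65544 cm⁻¹, and 2 additional pairs relative to high-spin add 39070 cm⁻¹, giving -26474 cm⁻¹.
E(LS) − E(HS) = -26474 − (-10924) = -15550 cm⁻¹.

-15550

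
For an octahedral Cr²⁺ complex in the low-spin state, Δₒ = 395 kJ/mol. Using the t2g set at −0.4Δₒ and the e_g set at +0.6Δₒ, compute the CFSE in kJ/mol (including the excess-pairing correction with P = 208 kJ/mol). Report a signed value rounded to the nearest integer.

-424

Cr is in group 6, so Cr²⁺ is d⁴ (6 − 2 = 4).
Electron filling gives t2g^4 e_g^0.
CFSE(orbital) = 4×(-0.4Δₒ) + 0×(0.6Δₒ) = -1.6Δₒ; with Δₒ = 395 kJ/mol that is -632 kJ/mol.
Relative to high-spin t2g^3 e_g^1 (0 paired), the low-spin configuration has 1 additional pair, contributing +1 × 208 = +208 kJ/mol.
Combining: -632 + 208 = -424 kJ/mol.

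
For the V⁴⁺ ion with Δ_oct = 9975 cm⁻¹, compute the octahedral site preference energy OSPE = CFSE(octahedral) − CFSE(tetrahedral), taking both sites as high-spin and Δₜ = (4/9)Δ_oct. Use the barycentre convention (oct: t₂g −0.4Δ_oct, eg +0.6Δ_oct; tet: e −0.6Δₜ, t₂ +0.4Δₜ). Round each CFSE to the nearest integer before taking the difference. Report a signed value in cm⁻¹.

-1330

V sits in group 5; removing 4 electrons leaves V⁴⁺ with 5 − 4 = 1 d electrons.
Octahedral high-spin t2g^1 e_g^0: CFSE = -0.4 × 9975 = -3990 cm⁻¹.
Tetrahedral: e^1 t2^0, CFSE = 1(−0.6) + 0(+0.4) = -0.6Δₜ = -0.6 × (4/9) × 9975 = -2660 cm⁻¹.
OSPE = CFSE(oct) − CFSE(tet) = -3990 − (-2660) = -1330 cm⁻¹.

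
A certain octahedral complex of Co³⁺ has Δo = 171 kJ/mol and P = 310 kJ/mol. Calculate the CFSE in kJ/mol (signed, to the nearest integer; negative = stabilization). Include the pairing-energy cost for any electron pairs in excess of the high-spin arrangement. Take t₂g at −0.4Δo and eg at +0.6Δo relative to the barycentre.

Co is in group 9, so Co³⁺ is d⁶ (9 − 3 = 6).
Since Δo = 171 kJ/mol < P = 310 kJ/mol, the complex adopts the high-spin configuration.
That gives t₂g⁴ eg².
Orbital CFSE = -0.4Δo = -0.4 × 171 = -68 kJ/mol.
High-spin has no excess pairs, so no pairing correction applies.

-68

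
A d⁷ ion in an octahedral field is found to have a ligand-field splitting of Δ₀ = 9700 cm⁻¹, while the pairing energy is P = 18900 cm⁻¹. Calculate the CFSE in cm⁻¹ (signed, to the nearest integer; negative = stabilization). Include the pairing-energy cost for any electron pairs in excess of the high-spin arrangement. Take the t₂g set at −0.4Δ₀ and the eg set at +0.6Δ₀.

Here Δ₀ < P (9700 < 18900), so the high-spin state is favoured.
Filling d⁷ accordingly: t₂g⁵ eg².
Orbital CFSE = -0.8Δ₀ = -0.8 × 9700 = -7760 cm⁻¹.
High-spin has no excess pairs, so no pairing correction applies.

-7760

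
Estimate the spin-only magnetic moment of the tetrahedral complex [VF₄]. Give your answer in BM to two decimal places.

1.73 BM

Each F⁻ contributes -1; 4 × (-1) = -4. With overall charge +0, V is in the +4 oxidation state.
V sits in group 5; removing 4 electrons leaves V⁴⁺ with 5 − 4 = 1 d electrons.
With tetrahedral geometry the complex is necessarily high-spin.
Configuration: e¹ t₂⁰ → 1 unpaired electron.
μ(spin-only) = √[1(1+2)] = √3 ≈ 1.73 BM.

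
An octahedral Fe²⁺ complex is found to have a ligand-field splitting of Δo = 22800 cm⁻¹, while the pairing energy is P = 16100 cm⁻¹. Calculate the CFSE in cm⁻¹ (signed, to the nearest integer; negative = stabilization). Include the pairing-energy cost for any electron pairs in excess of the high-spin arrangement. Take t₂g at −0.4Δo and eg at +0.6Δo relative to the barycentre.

-22520

Group 8 minus oxidation state +2 gives a d⁶ configuration for Fe²⁺.
With Δo > P the complex is low-spin.
That gives t₂g⁶ eg⁰.
Orbital CFSE = -2.4Δo = -2.4 × 22800 = -54720 cm⁻¹.
Excess pairs vs high-spin: 3 − 1 = 2; pairing cost = +32200 cm⁻¹.
Net CFSE = -54720 + 32200 = -22520 cm⁻¹.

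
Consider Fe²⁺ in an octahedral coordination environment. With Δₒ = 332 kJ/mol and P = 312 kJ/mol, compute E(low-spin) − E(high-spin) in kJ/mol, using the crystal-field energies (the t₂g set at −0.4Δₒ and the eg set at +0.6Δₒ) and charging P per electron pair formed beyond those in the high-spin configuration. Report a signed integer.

Group 8 minus oxidation state +2 gives a d⁶ configuration for Fe²⁺.
High-spin: t₂g⁴ eg², CFSE = -0.4Δₒ = -133 kJ/mol.
For low-spin the configuration is t₂g⁶ eg⁰: orbital energy -2.4 × 332 = -797 kJ/mol, and 2 additional pairs relative to high-spin add 624 kJ/mol, giving -173 kJ/mol.
E(LS) − E(HS) = -173 − (-133) = -40 kJ/mol.

-40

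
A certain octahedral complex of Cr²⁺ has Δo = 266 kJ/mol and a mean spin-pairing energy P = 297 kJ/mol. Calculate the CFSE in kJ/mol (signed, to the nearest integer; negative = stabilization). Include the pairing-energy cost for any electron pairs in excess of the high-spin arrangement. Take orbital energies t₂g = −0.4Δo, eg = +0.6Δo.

-160

Cr sits in group 6; removing 2 electrons leaves Cr²⁺ with 6 − 2 = 4 d electrons.
Since Δo = 266 kJ/mol < P = 297 kJ/mol, the complex adopts the high-spin configuration.
Filling d⁴ accordingly: t₂g³ eg¹.
Orbital CFSE = -0.6Δo = -0.6 × 266 = -160 kJ/mol.
High-spin has no excess pairs, so no pairing correction applies.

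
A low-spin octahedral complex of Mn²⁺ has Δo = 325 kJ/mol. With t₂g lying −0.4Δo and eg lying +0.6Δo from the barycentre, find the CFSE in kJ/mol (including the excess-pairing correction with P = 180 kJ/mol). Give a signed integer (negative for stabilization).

Mn²⁺: group 7, so d-count = 7 − 2 = 5.
The d⁵ electrons fill as t₂g⁵ eg⁰.
Orbital CFSE = 5(-0.4) + 0(0.6) = -2.0Δo = -2.0 × 325 = -650 kJ/mol.
Relative to high-spin t₂g³ eg² (0 paired), the low-spin configuration has 2 additional pairs, contributing +2 × 180 = +360 kJ/mol.
Net CFSE = -650 + 360 = -290 kJ/mol.

-290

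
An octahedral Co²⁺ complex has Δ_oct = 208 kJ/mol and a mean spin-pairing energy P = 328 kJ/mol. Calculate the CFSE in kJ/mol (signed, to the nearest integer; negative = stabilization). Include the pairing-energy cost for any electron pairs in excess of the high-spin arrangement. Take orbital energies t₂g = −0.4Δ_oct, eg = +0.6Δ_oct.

-166

Co²⁺: group 9, so d-count = 9 − 2 = 7.
With Δ_oct < P the complex is high-spin.
Filling d⁷ accordingly: t₂g⁵ eg².
Orbital CFSE = -0.8Δ_oct = -0.8 × 208 = -166 kJ/mol.
High-spin has no excess pairs, so no pairing correction applies.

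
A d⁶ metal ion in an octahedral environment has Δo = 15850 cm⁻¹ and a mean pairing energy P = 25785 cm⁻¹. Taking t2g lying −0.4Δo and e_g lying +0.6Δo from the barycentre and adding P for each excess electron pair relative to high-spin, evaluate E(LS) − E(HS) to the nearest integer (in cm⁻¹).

19870

In the high-spin limit (t2g^4 e_g^2) the orbital term is -0.4Δo = -6340 cm⁻¹, with no excess pairing.
For low-spin the configuration is t2g^6 e_g^0: orbital energy -2.4 × 15850 = -38040 cm⁻¹, and 2 additional pairs relative to high-spin add 51570 cm⁻¹, giving 13530 cm⁻¹.
The difference is 13530 − (-6340) = 19870 cm⁻¹, so high-spin lies lower.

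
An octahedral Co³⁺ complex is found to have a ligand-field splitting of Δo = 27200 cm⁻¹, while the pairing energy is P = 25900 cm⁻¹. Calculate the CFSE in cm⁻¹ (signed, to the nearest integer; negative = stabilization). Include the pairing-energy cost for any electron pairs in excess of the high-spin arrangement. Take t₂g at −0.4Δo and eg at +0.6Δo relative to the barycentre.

Co sits in group 9; removing 3 electrons leaves Co³⁺ with 9 − 3 = 6 d electrons.
Δo > P, so pairing is preferred: the ground state is low-spin.
Configuration: t₂g⁶ eg⁰.
Orbital CFSE = -2.4Δo = -2.4 × 27200 = -65280 cm⁻¹.
Excess pairs vs high-spin: 3 − 1 = 2; pairing cost = +51800 cm⁻¹.
Net CFSE = -65280 + 51800 = -13480 cm⁻¹.

-13480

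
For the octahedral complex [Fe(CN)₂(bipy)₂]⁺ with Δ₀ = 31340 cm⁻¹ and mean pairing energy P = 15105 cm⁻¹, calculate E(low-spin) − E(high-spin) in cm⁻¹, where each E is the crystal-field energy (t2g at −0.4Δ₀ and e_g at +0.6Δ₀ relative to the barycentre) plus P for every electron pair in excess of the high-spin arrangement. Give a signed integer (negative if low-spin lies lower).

Ligand charges: 2×(-1) from CN⁻ and 2×(+0) from bipy sum to -2; with overall charge +1, Fe is +3.
Group 8 minus oxidation state +3 gives a d⁵ configuration for Fe³⁺.
High-spin: t2g^3 e_g^2, CFSE = 0.0Δ₀ = 0 cm⁻¹.
Low-spin t2g^5 e_g^0 gives -2.0Δ₀ = -62680 cm⁻¹, but forming 2 extra pairs costs 2P = 30210 cm⁻¹, so E(LS) = -62680 + 30210 = -32470 cm⁻¹.
The difference is -32470 − (0) = -32470 cm⁻¹, so low-spin lies lower.

-32470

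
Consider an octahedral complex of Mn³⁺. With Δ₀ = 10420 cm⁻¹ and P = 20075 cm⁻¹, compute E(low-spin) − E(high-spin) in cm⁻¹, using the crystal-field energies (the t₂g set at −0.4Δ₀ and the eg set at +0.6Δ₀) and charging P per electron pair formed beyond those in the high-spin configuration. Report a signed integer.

Mn³⁺: group 7, so d-count = 7 − 3 = 4.
High-spin: t₂g³ eg¹, CFSE = -0.6Δ₀ = -6252 cm⁻¹.
For low-spin the configuration is t₂g⁴ eg⁰: orbital energy -1.6 × 10420 = -16672 cm⁻¹, and 1 additional pair relative to high-spin adds 20075 cm⁻¹, giving 3403 cm⁻¹.
E(LS) − E(HS) = 3403 − (-6252) = 9655 cm⁻¹.

9655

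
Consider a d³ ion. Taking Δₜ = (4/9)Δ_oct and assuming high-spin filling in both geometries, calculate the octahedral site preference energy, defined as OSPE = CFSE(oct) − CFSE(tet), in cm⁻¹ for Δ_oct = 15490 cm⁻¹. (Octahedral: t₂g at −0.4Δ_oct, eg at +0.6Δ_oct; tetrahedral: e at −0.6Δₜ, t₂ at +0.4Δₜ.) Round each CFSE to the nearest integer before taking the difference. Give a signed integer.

-13080

Octahedral (high-spin): t₂g³ eg⁰, CFSE = 3(−0.4) + 0(+0.6) = -1.2Δ_oct = -1.2 × 15490 = -18588 cm⁻¹.
Tetrahedral: e² t₂¹, CFSE = 2(−0.6) + 1(+0.4) = -0.8Δₜ = -0.8 × (4/9) × 15490 = -5508 cm⁻¹.
OSPE = CFSE(oct) − CFSE(tet) = -18588 − (-5508) = -13080 cm⁻¹.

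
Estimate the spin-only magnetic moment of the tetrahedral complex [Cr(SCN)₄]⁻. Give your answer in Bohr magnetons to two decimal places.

Each SCN⁻ contributes -1; 4 × (-1) = -4. With overall charge -1, Cr is in the +3 oxidation state.
Cr³⁺: group 6, so d-count = 6 − 3 = 3.
With tetrahedral geometry the complex is necessarily high-spin.
Configuration: e^2 t2^1 → 3 unpaired electrons.
μ(spin-only) = √[3(3+2)] = √15 ≈ 3.87 Bohr magnetons.

3.87 Bohr magnetons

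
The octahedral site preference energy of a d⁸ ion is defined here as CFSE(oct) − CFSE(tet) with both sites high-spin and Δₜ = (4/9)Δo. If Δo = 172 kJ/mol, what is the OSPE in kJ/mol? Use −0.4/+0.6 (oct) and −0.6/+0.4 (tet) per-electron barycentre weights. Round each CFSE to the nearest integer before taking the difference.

Octahedral high-spin t2g^6 e_g^2: CFSE = -1.2 × 172 = -206 kJ/mol.
In a tetrahedral site the filling is e^4 t2^4: CFSE(tet) = -0.8Δₜ = -0.8 × (4/9)(172) = -61 kJ/mol.
OSPE = CFSE(oct) − CFSE(tet) = -206 − (-61) = -145 kJ/mol.

-145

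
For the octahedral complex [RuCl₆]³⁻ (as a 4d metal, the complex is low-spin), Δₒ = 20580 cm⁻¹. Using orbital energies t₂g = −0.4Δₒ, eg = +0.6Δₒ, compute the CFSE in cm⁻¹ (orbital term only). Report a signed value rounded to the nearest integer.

-41160

Each Cl⁻ contributes -1; 6 × (-1) = -6. With overall charge -3, Ru is in the +3 oxidation state.
Group 8 minus oxidation state +3 gives a d⁵ configuration for Ru³⁺.
Electron filling gives t₂g⁵ eg⁰.
CFSE(orbital) = 5×(-0.4Δₒ) + 0×(0.6Δₒ) = -2.0Δₒ; with Δₒ = 20580 cm⁻¹ that is -41160 cm⁻¹.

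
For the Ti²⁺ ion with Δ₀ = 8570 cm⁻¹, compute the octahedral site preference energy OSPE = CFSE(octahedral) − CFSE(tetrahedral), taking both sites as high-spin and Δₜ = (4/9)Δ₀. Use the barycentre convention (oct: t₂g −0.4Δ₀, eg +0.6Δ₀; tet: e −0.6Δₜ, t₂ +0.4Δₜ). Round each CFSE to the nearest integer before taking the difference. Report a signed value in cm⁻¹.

Ti is in group 4, so Ti²⁺ is d² (4 − 2 = 2).
Octahedral high-spin t₂g² eg⁰: CFSE = -0.8 × 8570 = -6856 cm⁻¹.
Tetrahedral e² t₂⁰ gives -1.2Δₜ = -1.2 × (4/9) × 8570 = -4571 cm⁻¹.
OSPE = CFSE(oct) − CFSE(tet) = -6856 − (-4571) = -2285 cm⁻¹.

-2285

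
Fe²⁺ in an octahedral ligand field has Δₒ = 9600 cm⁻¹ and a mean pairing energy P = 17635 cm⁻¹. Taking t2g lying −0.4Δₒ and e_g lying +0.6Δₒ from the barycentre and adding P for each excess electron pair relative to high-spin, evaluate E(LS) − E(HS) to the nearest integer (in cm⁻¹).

16070

Fe²⁺: group 8, so d-count = 8 − 2 = 6.
High-spin d⁶ fills as t2g^4 e_g^2 with CFSE 4(−0.4) + 2(+0.6) = -0.4Δₒ = -3840 cm⁻¹.
Low-spin: t2g^6 e_g^0, orbital CFSE = -2.4Δₒ = -23040 cm⁻¹; plus 2 excess pairs × P = +35270 cm⁻¹; total 12230 cm⁻¹.
The difference is 12230 − (-3840) = 16070 cm⁻¹, so high-spin lies lower.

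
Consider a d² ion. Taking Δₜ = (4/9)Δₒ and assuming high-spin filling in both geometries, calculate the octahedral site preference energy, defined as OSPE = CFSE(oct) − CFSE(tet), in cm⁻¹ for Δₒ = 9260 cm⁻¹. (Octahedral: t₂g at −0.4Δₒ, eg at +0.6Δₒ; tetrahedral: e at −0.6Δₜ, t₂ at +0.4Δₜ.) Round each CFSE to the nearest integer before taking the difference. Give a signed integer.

Octahedral high-spin t2g^2 e_g^0: CFSE = -0.8 × 9260 = -7408 cm⁻¹.
Tetrahedral: e^2 t2^0, CFSE = 2(−0.6) + 0(+0.4) = -1.2Δₜ = -1.2 × (4/9) × 9260 = -4939 cm⁻¹.
OSPE = CFSE(oct) − CFSE(tet) = -7408 − (-4939) = -2469 cm⁻¹.

-2469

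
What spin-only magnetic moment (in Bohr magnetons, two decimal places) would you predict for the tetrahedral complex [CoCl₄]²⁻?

Each Cl⁻ contributes -1; 4 × (-1) = -4. With overall charge -2, Co is in the +2 oxidation state.
Group 9 minus oxidation state +2 gives a d⁷ configuration for Co²⁺.
With tetrahedral geometry the complex is necessarily high-spin.
Configuration: e⁴ t₂³ → 3 unpaired electrons.
μ(spin-only) = √[3(3+2)] = √15 ≈ 3.87 Bohr magnetons.

3.87 Bohr magnetons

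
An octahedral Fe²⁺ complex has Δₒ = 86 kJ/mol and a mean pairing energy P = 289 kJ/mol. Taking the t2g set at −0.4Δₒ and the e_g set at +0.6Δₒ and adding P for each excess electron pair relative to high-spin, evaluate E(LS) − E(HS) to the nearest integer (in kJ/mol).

Fe²⁺: group 8, so d-count = 8 − 2 = 6.
In the high-spin limit (t2g^4 e_g^2) the orbital term is -0.4Δₒ = -34 kJ/mol, with no excess pairing.
Low-spin t2g^6 e_g^0 gives -2.4Δₒ = -206 kJ/mol, but forming 2 extra pairs costs 2P = 578 kJ/mol, so E(LS) = -206 + 578 = 372 kJ/mol.
Thus E(LS) − E(HS) = 406 kJ/mol.

406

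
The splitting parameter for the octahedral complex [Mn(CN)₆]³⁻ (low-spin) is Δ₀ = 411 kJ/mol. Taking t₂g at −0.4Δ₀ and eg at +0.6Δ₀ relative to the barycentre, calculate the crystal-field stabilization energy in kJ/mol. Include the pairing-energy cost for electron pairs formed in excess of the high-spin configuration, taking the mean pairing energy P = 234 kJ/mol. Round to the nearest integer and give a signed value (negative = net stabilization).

-424

Each CN⁻ contributes -1; 6 × (-1) = -6. With overall charge -3, Mn is in the +3 oxidation state.
Mn³⁺: group 7, so d-count = 7 − 3 = 4.
Electron filling gives t₂g⁴ eg⁰.
CFSE(orbital) = 4×(-0.4Δ₀) + 0×(0.6Δ₀) = -1.6Δ₀; with Δ₀ = 411 kJ/mol that is -658 kJ/mol.
High-spin d⁴ would be t₂g³ eg¹ with 0 pairs; low-spin has 1, so 1 excess pair costs +1P = +234 kJ/mol.
Net CFSE = -658 + 234 = -424 kJ/mol.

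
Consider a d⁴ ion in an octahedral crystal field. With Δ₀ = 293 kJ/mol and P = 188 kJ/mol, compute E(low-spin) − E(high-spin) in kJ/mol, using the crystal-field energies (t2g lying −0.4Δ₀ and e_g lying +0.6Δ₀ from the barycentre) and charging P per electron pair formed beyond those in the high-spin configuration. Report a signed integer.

-105

High-spin: t2g^3 e_g^1, CFSE = -0.6Δ₀ = -176 kJ/mol.
For low-spin the configuration is t2g^4 e_g^0: orbital energy -1.6 × 293 = -469 kJ/mol, and 1 additional pair relative to high-spin adds 188 kJ/mol, giving -281 kJ/mol.
E(LS) − E(HS) = -281 − (-176) = -105 kJ/mol.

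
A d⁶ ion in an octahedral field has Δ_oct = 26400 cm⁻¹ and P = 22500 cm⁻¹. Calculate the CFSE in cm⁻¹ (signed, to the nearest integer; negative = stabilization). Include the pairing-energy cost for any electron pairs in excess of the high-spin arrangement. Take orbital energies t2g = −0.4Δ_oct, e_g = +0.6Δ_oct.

Δ_oct > P, so pairing is preferred: the ground state is low-spin.
Configuration: t2g^6 e_g^0.
Orbital CFSE = -2.4Δ_oct = -2.4 × 26400 = -63360 cm⁻¹.
Excess pairs vs high-spin: 3 − 1 = 2; pairing cost = +45000 cm⁻¹.
Net CFSE = -63360 + 45000 = -18360 cm⁻¹.

-18360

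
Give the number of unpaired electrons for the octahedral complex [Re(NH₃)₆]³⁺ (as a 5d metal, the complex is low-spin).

NH₃ is neutral, so the +3 overall charge sits on Re: oxidation state +3.
Re sits in group 7; removing 3 electrons leaves Re³⁺ with 7 − 3 = 4 d electrons.
Configuration: t₂g⁴ eg⁰, giving 2 unpaired electrons.

2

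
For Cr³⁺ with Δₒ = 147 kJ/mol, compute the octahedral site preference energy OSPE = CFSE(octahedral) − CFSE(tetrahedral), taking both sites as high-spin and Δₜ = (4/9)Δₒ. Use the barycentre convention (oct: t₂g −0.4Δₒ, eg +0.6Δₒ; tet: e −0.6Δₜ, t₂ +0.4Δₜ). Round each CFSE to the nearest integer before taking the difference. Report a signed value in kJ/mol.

-124

Cr³⁺: group 6, so d-count = 6 − 3 = 3.
Octahedral high-spin t₂g³ eg⁰: CFSE = -1.2 × 147 = -176 kJ/mol.
In a tetrahedral site the filling is e² t₂¹: CFSE(tet) = -0.8Δₜ = -0.8 × (4/9)(147) = -52 kJ/mol.
Subtracting, OSPE = -176 − (-52) = -124 kJ/mol.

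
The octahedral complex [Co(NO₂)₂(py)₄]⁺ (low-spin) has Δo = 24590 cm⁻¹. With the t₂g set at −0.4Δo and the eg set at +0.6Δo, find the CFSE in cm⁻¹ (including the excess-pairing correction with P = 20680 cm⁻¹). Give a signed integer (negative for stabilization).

-17656

Ligand charges: 2×(-1) from NO₂⁻ and 4×(+0) from py sum to -2; with overall charge +1, Co is +3.
Co sits in group 9; removing 3 electrons leaves Co³⁺ with 9 − 3 = 6 d electrons.
The d⁶ electrons fill as t₂g⁶ eg⁰.
CFSE(orbital) = 6×(-0.4Δo) + 0×(0.6Δo) = -2.4Δo; with Δo = 24590 cm⁻¹ that is -59016 cm⁻¹.
Pairing penalty: 3 pairs vs 1 in the high-spin reference → 2 extra × P = 41360 cm⁻¹.
Net CFSE = -59016 + 41360 = -17656 cm⁻¹.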